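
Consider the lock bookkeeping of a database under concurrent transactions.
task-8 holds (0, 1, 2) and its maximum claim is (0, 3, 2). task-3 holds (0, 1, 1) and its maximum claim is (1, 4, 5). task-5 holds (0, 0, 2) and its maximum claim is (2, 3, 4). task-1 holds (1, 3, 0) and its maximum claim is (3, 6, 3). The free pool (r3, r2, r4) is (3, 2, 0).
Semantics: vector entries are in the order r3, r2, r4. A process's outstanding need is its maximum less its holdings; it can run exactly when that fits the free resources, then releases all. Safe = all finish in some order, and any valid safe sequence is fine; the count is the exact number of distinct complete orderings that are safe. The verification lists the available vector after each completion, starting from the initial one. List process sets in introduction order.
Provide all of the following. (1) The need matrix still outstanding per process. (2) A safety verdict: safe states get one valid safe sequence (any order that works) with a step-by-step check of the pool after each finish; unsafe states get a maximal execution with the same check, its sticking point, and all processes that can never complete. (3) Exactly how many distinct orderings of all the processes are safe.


(1) Need matrix, components ordered r3, r2, r4:
  task-8: (0, 2, 0)
  task-3: (1, 3, 4)
  task-5: (2, 3, 2)
  task-1: (2, 3, 3)
(2) SAFE, for example via the order task-8, task-5, task-1, task-3.
Key observation: at task-8 the run first touches a limit — (0, 2, 0) against (3, 2, 0), exact on a resource it actually requests.
Verifying each step:
  pool = (3, 2, 0)
  run task-8 (needs (0, 2, 0), free (3, 2, 0)); after release of (0, 1, 2) the pool is (3, 3, 2)
  run task-5 (needs (2, 3, 2), free (3, 3, 2)); after release of (0, 0, 2) the pool is (3, 3, 4)
  run task-1 (needs (2, 3, 3), free (3, 3, 4)); after release of (1, 3, 0) the pool is (4, 6, 4)
  run task-3 (needs (1, 3, 4), free (4, 6, 4)); after release of (0, 1, 1) the pool is (4, 7, 5)
(3) The exact count: 2 of the possible complete orderings are safe sequences.


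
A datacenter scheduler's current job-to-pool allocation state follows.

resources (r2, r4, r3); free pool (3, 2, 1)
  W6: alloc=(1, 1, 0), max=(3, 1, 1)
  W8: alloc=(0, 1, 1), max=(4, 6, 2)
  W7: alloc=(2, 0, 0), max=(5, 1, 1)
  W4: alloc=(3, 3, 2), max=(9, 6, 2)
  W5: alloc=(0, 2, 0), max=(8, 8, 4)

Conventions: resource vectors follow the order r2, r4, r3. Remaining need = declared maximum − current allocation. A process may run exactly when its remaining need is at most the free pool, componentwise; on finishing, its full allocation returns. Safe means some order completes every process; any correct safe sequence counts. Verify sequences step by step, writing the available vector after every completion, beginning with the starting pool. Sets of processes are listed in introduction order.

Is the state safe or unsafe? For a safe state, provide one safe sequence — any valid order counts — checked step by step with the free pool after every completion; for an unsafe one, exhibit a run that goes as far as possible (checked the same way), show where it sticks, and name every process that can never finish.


SAFE — a valid safe sequence is W6, W7, W4, W8, W5.
Key observation: W6 is the earliest step where a requested resource binds exactly: need (2, 0, 1), pool (3, 2, 1) at its turn.
Verifying each step:
  pool = (3, 2, 1)
  W6 needs (2, 0, 1) <= (3, 2, 1) -> finishes; pool += (1, 1, 0) = (4, 3, 1)
  W7 needs (3, 1, 1) <= (4, 3, 1) -> finishes; pool += (2, 0, 0) = (6, 3, 1)
  W4 needs (6, 3, 0) <= (6, 3, 1) -> finishes; pool += (3, 3, 2) = (9, 6, 3)
  W8 needs (4, 5, 1) <= (9, 6, 3) -> finishes; pool += (0, 1, 1) = (9, 7, 4)
  W5 needs (8, 6, 4) <= (9, 7, 4) -> finishes; pool += (0, 2, 0) = (9, 9, 4)


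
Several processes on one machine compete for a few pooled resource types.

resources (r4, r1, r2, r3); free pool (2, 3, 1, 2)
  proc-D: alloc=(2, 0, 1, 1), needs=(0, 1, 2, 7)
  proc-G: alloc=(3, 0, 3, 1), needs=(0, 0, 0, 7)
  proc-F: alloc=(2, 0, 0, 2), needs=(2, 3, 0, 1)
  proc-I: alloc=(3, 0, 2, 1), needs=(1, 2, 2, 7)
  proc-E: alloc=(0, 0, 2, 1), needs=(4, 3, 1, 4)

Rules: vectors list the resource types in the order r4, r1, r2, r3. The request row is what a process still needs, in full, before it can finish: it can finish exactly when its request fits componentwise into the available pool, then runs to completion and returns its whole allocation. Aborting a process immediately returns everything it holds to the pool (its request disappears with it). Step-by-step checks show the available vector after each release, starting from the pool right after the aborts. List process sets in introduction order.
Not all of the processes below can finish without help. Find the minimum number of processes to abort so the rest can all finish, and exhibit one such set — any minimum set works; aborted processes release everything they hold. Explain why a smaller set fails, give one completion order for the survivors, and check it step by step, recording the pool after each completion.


The answer: abort proc-D and proc-I.
Key observation: before aborting proc-D and proc-I, proc-G was permanently blocked — no order could ever run it; afterwards it completes at step 3.
No one abort is enough; case by case: proc-D alone leaves proc-G blocked (short on r3); proc-G alone leaves proc-D blocked (short on r3); proc-F alone leaves proc-D blocked (short on r3); proc-I alone leaves proc-D blocked (short on r3); proc-E alone leaves proc-D blocked (short on r3).
One survivor order: proc-F, proc-E, proc-G. Check, step by step (post-abort pool first):
  pool = (7, 3, 4, 4)
  proc-F needs (2, 3, 0, 1) <= (7, 3, 4, 4) -> finishes; pool += (2, 0, 0, 2) = (9, 3, 4, 6)
  proc-E needs (4, 3, 1, 4) <= (9, 3, 4, 6) -> finishes; pool += (0, 0, 2, 1) = (9, 3, 6, 7)
  proc-G needs (0, 0, 0, 7) <= (9, 3, 6, 7) -> finishes; pool += (3, 0, 3, 1) = (12, 3, 9, 8)


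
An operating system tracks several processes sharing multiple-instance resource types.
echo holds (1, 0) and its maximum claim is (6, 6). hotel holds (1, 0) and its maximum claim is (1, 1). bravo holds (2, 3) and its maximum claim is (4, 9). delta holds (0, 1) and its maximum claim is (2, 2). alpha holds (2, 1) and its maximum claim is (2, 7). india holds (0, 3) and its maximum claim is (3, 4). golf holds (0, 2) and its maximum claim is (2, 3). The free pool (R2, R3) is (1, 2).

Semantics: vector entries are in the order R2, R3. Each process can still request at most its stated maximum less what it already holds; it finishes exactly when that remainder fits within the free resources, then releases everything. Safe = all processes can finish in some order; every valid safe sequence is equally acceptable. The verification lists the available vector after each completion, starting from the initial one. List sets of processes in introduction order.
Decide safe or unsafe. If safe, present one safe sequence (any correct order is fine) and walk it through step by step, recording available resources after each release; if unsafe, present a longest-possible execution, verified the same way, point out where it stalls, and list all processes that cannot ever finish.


UNSAFE.
Key observation: after hotel, delta, golf the pool peaks at (2, 5), and each blocked process is short somewhere: echo on R2, R3; bravo on R3; alpha on R3; india on R2.
Going as far as possible: hotel, delta, golf; after that, nothing fits. Verifying each step:
  pool = (1, 2)
  hotel: need (0, 1) fits (1, 2); releases (1, 0), pool now (2, 2)
  delta: need (2, 1) fits (2, 2); releases (0, 1), pool now (2, 3)
  golf: need (2, 1) fits (2, 3); releases (0, 2), pool now (2, 5)
  blocked: echo wants (5, 6), pool (2, 5) — not enough R2 and R3
  blocked: bravo wants (2, 6), pool (2, 5) — not enough R3
  blocked: alpha wants (0, 6), pool (2, 5) — not enough R3
  blocked: india wants (3, 1), pool (2, 5) — not enough R2
Never able to finish: echo, bravo, alpha and india.


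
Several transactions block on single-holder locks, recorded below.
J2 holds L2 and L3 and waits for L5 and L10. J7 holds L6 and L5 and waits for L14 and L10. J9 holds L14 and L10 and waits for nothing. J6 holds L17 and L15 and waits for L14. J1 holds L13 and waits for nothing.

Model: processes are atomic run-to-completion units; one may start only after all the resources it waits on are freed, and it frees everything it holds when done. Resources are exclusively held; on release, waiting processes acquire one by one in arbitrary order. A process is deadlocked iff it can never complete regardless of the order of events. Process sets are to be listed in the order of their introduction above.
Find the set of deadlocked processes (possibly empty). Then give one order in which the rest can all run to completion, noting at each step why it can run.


No process is deadlocked.
Key observation: the wait relation is loop-free; peeling off processes with no waits unwinds the whole state.
A valid finishing order for the others: J9, J6, J1, J7, J2.
Step-by-step check:
  J9: no waits; runs immediately, freeing L14 and L10
  J6 waits on L14 — all released -> runs and releases L17 and L15
  J1: no waits; runs immediately, freeing L13
  J7 waits on L14 and L10 — all released -> runs and releases L6 and L5
  J2 waits on L5 and L10 — all released -> runs and releases L2 and L3


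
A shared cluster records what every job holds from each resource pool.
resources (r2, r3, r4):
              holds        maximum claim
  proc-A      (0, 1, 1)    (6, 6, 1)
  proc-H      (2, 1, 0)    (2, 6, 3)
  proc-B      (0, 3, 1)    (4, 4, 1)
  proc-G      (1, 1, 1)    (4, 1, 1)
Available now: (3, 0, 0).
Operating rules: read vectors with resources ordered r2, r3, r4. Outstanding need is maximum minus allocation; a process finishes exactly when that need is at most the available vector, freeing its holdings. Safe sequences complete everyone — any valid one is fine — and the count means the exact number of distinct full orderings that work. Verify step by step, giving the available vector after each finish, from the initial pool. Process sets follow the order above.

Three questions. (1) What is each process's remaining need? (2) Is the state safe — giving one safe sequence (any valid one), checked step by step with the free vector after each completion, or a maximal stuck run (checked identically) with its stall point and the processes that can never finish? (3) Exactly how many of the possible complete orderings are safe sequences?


(1) Need matrix, components ordered r2, r3, r4:
  proc-A: (6, 5, 0)
  proc-H: (0, 5, 3)
  proc-B: (4, 1, 0)
  proc-G: (3, 0, 0)
(2) The state is UNSAFE.
Key observation: the pool after proc-G, proc-B is (4, 4, 2); every surviving request exceeds it in r3, so progress ends there.
Going as far as possible: proc-G, proc-B; after that, nothing fits. Verifying each step:
  pool = (3, 0, 0)
  run proc-G (needs (3, 0, 0), free (3, 0, 0)); after release of (1, 1, 1) the pool is (4, 1, 1)
  run proc-B (needs (4, 1, 0), free (4, 1, 1)); after release of (0, 3, 1) the pool is (4, 4, 2)
  blocked: proc-A wants (6, 5, 0), pool (4, 4, 2) — not enough r2 and r3
  blocked: proc-H wants (0, 5, 3), pool (4, 4, 2) — not enough r3 and r4
Processes that can never finish: proc-A and proc-H.
(3) Exactly 0 of the possible complete orderings are safe sequences.


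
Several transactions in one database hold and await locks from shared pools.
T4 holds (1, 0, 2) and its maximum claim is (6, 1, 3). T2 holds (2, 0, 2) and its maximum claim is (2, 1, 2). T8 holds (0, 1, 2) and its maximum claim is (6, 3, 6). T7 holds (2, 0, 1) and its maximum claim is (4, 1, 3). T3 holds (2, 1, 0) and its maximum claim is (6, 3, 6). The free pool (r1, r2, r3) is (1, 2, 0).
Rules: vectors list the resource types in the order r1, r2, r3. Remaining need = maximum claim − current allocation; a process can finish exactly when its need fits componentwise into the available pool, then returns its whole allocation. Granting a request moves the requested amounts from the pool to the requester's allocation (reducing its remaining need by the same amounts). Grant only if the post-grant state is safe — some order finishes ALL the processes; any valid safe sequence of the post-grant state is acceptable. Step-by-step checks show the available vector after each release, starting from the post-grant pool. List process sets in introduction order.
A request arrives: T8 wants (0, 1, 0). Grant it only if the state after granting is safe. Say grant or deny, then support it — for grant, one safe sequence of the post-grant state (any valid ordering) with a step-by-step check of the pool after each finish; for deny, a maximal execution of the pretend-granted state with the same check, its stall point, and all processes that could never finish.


GRANT. The post-grant state is safe; one safe sequence: T2, T7, T4, T8, T3.
Key observation: the transfer keeps a workable pool ((1, 1, 0)); T2 starts the safe sequence.
Verifying the post-grant state step by step:
  pool = (1, 1, 0)
  T2 needs (0, 1, 0) <= (1, 1, 0) -> finishes; pool += (2, 0, 2) = (3, 1, 2)
  T7 needs (2, 1, 2) <= (3, 1, 2) -> finishes; pool += (2, 0, 1) = (5, 1, 3)
  T4 needs (5, 1, 1) <= (5, 1, 3) -> finishes; pool += (1, 0, 2) = (6, 1, 5)
  T8 needs (6, 1, 4) <= (6, 1, 5) -> finishes; pool += (0, 2, 2) = (6, 3, 7)
  T3 needs (4, 2, 6) <= (6, 3, 7) -> finishes; pool += (2, 1, 0) = (8, 4, 7)


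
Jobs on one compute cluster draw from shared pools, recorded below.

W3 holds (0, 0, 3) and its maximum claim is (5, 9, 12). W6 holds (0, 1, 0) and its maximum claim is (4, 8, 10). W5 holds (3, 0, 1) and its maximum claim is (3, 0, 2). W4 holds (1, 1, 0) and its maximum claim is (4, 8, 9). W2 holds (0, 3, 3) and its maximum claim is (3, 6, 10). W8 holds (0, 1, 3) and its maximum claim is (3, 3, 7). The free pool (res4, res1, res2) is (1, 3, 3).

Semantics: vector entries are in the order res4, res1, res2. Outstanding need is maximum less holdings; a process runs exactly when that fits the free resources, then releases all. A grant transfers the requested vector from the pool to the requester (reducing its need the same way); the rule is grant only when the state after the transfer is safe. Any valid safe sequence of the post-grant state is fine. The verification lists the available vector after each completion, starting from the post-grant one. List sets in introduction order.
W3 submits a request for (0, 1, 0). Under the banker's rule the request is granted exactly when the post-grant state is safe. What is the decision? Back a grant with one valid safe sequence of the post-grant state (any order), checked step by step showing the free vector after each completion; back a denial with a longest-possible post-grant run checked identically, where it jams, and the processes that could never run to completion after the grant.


DENY — the pretend-granted state is unsafe.
Key observation: no order helps: past W5, W8, W2, the free pool tops out at (4, 6, 10), below what each blocked process needs in res1.
After a pretend grant, a maximal execution: W5, W8, W2 — then nothing else fits. Walking it through:
  pool = (1, 2, 3)
  run W5 (needs (0, 0, 1), free (1, 2, 3)); after release of (3, 0, 1) the pool is (4, 2, 4)
  run W8 (needs (3, 2, 4), free (4, 2, 4)); after release of (0, 1, 3) the pool is (4, 3, 7)
  run W2 (needs (3, 3, 7), free (4, 3, 7)); after release of (0, 3, 3) the pool is (4, 6, 10)
  W3 cannot run: need (5, 8, 9) vs free (4, 6, 10) (insufficient res4 and res1)
  W6 cannot run: need (4, 7, 10) vs free (4, 6, 10) (insufficient res1)
  W4 cannot run: need (3, 7, 9) vs free (4, 6, 10) (insufficient res1)
Had the request been granted, W3, W6 and W4 could never finish.


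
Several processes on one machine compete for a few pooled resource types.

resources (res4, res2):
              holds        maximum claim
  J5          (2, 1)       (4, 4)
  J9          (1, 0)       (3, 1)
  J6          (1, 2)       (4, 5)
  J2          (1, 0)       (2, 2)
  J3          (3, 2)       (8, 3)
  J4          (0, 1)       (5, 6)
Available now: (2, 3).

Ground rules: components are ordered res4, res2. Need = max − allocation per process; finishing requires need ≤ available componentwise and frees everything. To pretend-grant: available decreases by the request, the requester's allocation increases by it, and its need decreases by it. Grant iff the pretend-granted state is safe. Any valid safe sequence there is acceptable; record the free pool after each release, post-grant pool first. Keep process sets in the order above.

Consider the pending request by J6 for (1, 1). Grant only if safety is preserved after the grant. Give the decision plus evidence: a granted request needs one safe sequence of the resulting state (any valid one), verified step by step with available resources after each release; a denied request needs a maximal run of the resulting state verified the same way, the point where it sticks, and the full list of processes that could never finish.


GRANT — the state after the grant stays safe, e.g. via J2, J9, J6, J3, J5, J4.
Key observation: granting shrinks the pool to (1, 2), yet J2 still fits and the chain goes through.
Step-by-step check of the post-grant state:
  pool = (1, 2)
  run J2 (needs (1, 2), free (1, 2)); after release of (1, 0) the pool is (2, 2)
  run J9 (needs (2, 1), free (2, 2)); after release of (1, 0) the pool is (3, 2)
  run J6 (needs (2, 2), free (3, 2)); after release of (2, 3) the pool is (5, 5)
  run J3 (needs (5, 1), free (5, 5)); after release of (3, 2) the pool is (8, 7)
  run J5 (needs (2, 3), free (8, 7)); after release of (2, 1) the pool is (10, 8)
  run J4 (needs (5, 5), free (10, 8)); after release of (0, 1) the pool is (10, 9)


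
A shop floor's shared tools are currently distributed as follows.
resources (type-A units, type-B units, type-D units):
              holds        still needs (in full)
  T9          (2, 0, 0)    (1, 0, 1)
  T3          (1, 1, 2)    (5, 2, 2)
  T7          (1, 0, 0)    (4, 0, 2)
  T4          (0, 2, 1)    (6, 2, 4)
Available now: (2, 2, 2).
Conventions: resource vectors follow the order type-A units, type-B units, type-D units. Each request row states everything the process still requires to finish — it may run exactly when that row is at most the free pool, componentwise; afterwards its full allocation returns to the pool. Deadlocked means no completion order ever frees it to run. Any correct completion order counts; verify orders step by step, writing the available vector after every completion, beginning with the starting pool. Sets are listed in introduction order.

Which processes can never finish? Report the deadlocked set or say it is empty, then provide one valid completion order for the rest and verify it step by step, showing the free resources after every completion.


Nothing here is deadlocked.
Key observation: T9 leads a chain of completions in which each release enables another process.
A valid finishing order for the others: T9, T7, T3, T4. Step-by-step check:
  pool = (2, 2, 2)
  T9 needs (1, 0, 1) <= (2, 2, 2) -> finishes; pool += (2, 0, 0) = (4, 2, 2)
  T7 needs (4, 0, 2) <= (4, 2, 2) -> finishes; pool += (1, 0, 0) = (5, 2, 2)
  T3 needs (5, 2, 2) <= (5, 2, 2) -> finishes; pool += (1, 1, 2) = (6, 3, 4)
  T4 needs (6, 2, 4) <= (6, 3, 4) -> finishes; pool += (0, 2, 1) = (6, 5, 5)


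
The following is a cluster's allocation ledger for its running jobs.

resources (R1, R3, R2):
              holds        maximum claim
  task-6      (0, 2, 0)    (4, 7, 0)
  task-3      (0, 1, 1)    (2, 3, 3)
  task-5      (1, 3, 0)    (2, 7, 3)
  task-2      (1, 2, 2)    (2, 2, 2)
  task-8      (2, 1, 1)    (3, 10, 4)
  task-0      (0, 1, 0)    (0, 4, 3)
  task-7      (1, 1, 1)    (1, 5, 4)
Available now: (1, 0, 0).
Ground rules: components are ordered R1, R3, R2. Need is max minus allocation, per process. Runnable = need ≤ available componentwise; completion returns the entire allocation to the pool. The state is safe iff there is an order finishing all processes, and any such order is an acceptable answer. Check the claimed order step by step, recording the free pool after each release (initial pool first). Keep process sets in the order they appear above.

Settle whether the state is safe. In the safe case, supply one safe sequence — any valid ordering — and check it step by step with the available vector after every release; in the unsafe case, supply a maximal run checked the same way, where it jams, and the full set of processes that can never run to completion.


SAFE. One safe sequence: task-2, task-3, task-0, task-5, task-7, task-6, task-8.
Key observation: at task-2 the run first touches a limit — (1, 0, 0) against (1, 0, 0), exact on a resource it actually requests.
Walking it through:
  pool = (1, 0, 0)
  task-2: need (1, 0, 0) fits (1, 0, 0); releases (1, 2, 2), pool now (2, 2, 2)
  task-3: need (2, 2, 2) fits (2, 2, 2); releases (0, 1, 1), pool now (2, 3, 3)
  task-0: need (0, 3, 3) fits (2, 3, 3); releases (0, 1, 0), pool now (2, 4, 3)
  task-5: need (1, 4, 3) fits (2, 4, 3); releases (1, 3, 0), pool now (3, 7, 3)
  task-7: need (0, 4, 3) fits (3, 7, 3); releases (1, 1, 1), pool now (4, 8, 4)
  task-6: need (4, 5, 0) fits (4, 8, 4); releases (0, 2, 0), pool now (4, 10, 4)
  task-8: need (1, 9, 3) fits (4, 10, 4); releases (2, 1, 1), pool now (6, 11, 5)


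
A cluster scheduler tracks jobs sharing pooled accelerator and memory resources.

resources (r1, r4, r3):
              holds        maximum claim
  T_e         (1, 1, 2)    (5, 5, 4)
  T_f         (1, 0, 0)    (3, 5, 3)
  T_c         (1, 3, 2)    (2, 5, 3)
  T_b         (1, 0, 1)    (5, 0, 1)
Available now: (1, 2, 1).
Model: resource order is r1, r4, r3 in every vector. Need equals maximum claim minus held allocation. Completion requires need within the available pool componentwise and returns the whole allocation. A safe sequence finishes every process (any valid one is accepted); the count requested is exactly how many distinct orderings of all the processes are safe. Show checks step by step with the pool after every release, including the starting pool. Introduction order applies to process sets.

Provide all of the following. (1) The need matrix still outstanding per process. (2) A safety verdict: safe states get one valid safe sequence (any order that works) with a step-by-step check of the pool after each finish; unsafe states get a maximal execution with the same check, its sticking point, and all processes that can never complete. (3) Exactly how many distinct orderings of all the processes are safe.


(1) Outstanding need per process (order r1, r4, r3):
  T_e: (4, 4, 2)
  T_f: (2, 5, 3)
  T_c: (1, 2, 1)
  T_b: (4, 0, 0)
(2) UNSAFE — no complete ordering exists.
Key observation: after T_c, T_f complete, (3, 5, 3) is the best the pool ever gets, yet each leftover process wants more r1.
Going as far as possible: T_c, T_f; after that, nothing fits. Walking it through:
  pool = (1, 2, 1)
  run T_c (needs (1, 2, 1), free (1, 2, 1)); after release of (1, 3, 2) the pool is (2, 5, 3)
  run T_f (needs (2, 5, 3), free (2, 5, 3)); after release of (1, 0, 0) the pool is (3, 5, 3)
  blocked: T_e wants (4, 4, 2), pool (3, 5, 3) — not enough r1
  blocked: T_b wants (4, 0, 0), pool (3, 5, 3) — not enough r1
Processes that can never finish: T_e and T_b.
(3) Precisely 0 of the possible complete orderings are safe sequences.


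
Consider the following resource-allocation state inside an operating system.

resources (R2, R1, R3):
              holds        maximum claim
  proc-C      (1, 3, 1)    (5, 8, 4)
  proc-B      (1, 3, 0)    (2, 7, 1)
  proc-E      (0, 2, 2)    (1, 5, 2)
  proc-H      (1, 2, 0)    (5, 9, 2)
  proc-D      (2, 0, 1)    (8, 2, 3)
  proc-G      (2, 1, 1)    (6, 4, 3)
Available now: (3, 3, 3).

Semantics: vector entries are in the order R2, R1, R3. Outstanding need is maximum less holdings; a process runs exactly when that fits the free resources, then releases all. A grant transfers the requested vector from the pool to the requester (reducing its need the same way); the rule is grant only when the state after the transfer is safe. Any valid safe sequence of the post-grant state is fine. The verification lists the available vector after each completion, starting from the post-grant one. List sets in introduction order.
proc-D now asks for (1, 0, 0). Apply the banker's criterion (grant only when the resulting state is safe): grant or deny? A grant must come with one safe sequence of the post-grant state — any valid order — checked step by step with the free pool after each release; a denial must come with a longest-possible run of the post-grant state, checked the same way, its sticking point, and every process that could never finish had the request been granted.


DENY — the pretend-granted state is unsafe.
Key observation: the pool after proc-E, proc-B is (3, 8, 5); every surviving request exceeds it in R2, so progress ends there.
Pretend the grant happened; the run proc-E, proc-B goes as far as possible. Check, step by step:
  pool = (2, 3, 3)
  proc-E needs (1, 3, 0) <= (2, 3, 3) -> finishes; pool += (0, 2, 2) = (2, 5, 5)
  proc-B needs (1, 4, 1) <= (2, 5, 5) -> finishes; pool += (1, 3, 0) = (3, 8, 5)
  proc-C still needs (4, 5, 3) but only (3, 8, 5) is free — short on R2
  proc-H still needs (4, 7, 2) but only (3, 8, 5) is free — short on R2
  proc-D still needs (5, 2, 2) but only (3, 8, 5) is free — short on R2
  proc-G still needs (4, 3, 2) but only (3, 8, 5) is free — short on R2
Had the request been granted, proc-C, proc-H, proc-D and proc-G could never finish.


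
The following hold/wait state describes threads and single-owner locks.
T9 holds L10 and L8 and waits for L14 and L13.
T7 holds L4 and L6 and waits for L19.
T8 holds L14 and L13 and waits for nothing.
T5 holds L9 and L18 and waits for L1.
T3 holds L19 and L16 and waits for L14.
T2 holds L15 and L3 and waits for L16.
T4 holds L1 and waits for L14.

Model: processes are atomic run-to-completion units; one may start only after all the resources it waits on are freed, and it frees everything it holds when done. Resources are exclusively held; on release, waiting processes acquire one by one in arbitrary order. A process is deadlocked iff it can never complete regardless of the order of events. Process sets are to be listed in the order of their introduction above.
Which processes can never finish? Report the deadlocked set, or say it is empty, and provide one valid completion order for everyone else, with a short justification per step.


The deadlocked set is empty.
Key observation: every chain of waits terminates; starting from the processes that wait on nothing, all the rest unlock in turn.
The rest can finish in the order T8, T9, T3, T2, T7, T4, T5.
Step-by-step check:
  T8 waits on nothing -> runs at once and releases L14 and L13
  T9: everything it awaited (L14 and L13) is free; runs, freeing L10 and L8
  T3: everything it awaited (L14) is free; runs, freeing L19 and L16
  T2: everything it awaited (L16) is free; runs, freeing L15 and L3
  T7: everything it awaited (L19) is free; runs, freeing L4 and L6
  T4: everything it awaited (L14) is free; runs, freeing L1
  T5: everything it awaited (L1) is free; runs, freeing L9 and L18


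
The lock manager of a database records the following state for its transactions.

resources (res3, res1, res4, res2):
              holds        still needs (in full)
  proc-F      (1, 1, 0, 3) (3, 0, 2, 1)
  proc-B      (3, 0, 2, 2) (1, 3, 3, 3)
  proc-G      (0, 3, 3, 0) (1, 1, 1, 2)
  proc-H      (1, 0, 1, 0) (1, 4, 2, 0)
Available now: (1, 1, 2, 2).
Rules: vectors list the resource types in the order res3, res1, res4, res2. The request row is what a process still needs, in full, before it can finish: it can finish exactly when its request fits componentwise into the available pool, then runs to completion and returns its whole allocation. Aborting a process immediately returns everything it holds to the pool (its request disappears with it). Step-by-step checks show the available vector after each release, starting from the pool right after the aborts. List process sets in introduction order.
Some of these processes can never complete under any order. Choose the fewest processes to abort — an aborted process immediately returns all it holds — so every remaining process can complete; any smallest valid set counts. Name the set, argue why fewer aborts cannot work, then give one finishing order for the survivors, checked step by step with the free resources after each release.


Minimum abort set: proc-B.
Key observation: proc-F could never have finished before the abort; with (3, 0, 2, 2) returned by proc-B, it fits at step 2.
Why nothing smaller works: aborting no one leaves the state deadlocked as given.
One survivor order: proc-G, proc-F, proc-H. Step-by-step check (post-abort pool first):
  pool = (4, 1, 4, 4)
  proc-G needs (1, 1, 1, 2) <= (4, 1, 4, 4) -> finishes; pool += (0, 3, 3, 0) = (4, 4, 7, 4)
  proc-F needs (3, 0, 2, 1) <= (4, 4, 7, 4) -> finishes; pool += (1, 1, 0, 3) = (5, 5, 7, 7)
  proc-H needs (1, 4, 2, 0) <= (5, 5, 7, 7) -> finishes; pool += (1, 0, 1, 0) = (6, 5, 8, 7)


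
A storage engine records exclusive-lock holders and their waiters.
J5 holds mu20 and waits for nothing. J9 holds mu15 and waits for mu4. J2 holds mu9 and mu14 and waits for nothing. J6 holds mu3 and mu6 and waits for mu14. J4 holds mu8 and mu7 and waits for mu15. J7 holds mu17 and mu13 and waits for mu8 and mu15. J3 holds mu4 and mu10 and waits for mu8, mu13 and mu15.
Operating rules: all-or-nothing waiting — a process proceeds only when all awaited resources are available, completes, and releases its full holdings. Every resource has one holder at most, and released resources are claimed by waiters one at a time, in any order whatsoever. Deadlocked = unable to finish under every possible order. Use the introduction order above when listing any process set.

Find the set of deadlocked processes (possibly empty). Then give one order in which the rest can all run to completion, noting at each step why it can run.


The deadlocked set is J9, J4, J7 and J3.
Key observation: nobody on the ring J9 -> J3 -> J9 can start until another member finishes, which never happens; J4 and J7 are caught in further circular waits.
A valid finishing order for the others: J5, J2, J6.
Check, step by step:
  J5 waits on nothing -> runs at once and releases mu20
  J2 waits on nothing -> runs at once and releases mu9 and mu14
  run J6 (all its waits — mu14 — are resolved); releases mu3 and mu6


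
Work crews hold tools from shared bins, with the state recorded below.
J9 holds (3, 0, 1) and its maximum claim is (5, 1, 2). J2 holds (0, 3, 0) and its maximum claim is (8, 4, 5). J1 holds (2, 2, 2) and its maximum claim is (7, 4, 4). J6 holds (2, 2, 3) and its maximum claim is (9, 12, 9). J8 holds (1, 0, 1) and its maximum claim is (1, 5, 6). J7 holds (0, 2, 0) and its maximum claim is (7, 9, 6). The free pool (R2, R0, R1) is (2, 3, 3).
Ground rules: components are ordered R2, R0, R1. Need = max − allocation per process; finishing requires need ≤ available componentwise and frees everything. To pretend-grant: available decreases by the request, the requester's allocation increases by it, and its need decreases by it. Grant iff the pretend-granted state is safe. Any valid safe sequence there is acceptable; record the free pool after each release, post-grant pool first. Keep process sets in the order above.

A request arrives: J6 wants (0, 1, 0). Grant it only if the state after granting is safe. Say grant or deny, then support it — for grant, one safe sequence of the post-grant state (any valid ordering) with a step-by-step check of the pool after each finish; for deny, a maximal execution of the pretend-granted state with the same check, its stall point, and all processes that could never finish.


DENY. Granting would leave the state unsafe.
Key observation: after J9, J1 the pool peaks at (7, 4, 6), and each blocked process is short somewhere: J2 on R2; J6 on R0; J8 on R0; J7 on R0.
After a pretend grant, a maximal execution: J9, J1 — then nothing else fits. Walking it through:
  pool = (2, 2, 3)
  run J9 (needs (2, 1, 1), free (2, 2, 3)); after release of (3, 0, 1) the pool is (5, 2, 4)
  run J1 (needs (5, 2, 2), free (5, 2, 4)); after release of (2, 2, 2) the pool is (7, 4, 6)
  blocked: J2 wants (8, 1, 5), pool (7, 4, 6) — not enough R2
  blocked: J6 wants (7, 9, 6), pool (7, 4, 6) — not enough R0
  blocked: J8 wants (0, 5, 5), pool (7, 4, 6) — not enough R0
  blocked: J7 wants (7, 7, 6), pool (7, 4, 6) — not enough R0
Had the request been granted, J2, J6, J8 and J7 could never finish.


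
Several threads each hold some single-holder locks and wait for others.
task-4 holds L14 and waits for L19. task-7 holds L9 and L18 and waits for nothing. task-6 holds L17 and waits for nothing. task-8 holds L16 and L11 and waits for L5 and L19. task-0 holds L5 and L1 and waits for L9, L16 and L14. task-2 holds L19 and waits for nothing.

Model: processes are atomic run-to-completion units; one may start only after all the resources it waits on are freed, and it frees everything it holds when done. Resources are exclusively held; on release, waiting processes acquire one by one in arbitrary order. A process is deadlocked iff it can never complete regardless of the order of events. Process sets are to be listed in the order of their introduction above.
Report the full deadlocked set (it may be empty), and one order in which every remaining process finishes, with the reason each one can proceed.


Deadlocked: task-8 and task-0.
Key observation: task-8 -> task-0 -> task-8 is a circular wait — nothing in it can go first; no other process is dragged down with it.
The rest can finish in the order task-7, task-2, task-4, task-6.
Check, step by step:
  run task-7 (it waits on nothing); releases L9 and L18
  run task-2 (it waits on nothing); releases L19
  task-4: everything it awaited (L19) is free; runs, freeing L14
  run task-6 (it waits on nothing); releases L17


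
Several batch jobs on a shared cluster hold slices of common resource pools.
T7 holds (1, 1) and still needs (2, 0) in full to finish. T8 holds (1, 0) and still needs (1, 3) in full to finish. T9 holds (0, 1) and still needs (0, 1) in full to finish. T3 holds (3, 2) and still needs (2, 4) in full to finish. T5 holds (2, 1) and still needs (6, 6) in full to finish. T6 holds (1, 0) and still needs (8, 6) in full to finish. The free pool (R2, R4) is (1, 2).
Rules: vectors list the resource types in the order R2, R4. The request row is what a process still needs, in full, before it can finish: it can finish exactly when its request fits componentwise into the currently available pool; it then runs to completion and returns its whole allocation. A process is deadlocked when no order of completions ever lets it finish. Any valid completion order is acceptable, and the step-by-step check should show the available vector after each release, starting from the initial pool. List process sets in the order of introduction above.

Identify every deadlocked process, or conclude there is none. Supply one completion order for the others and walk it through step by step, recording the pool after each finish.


The deadlocked set is empty.
Key observation: T9 leads a chain of completions in which each release enables another process.
One completion order for the rest: T9, T8, T7, T3, T5, T6. Check, step by step:
  pool = (1, 2)
  T9: need (0, 1) fits (1, 2); releases (0, 1), pool now (1, 3)
  T8: need (1, 3) fits (1, 3); releases (1, 0), pool now (2, 3)
  T7: need (2, 0) fits (2, 3); releases (1, 1), pool now (3, 4)
  T3: need (2, 4) fits (3, 4); releases (3, 2), pool now (6, 6)
  T5: need (6, 6) fits (6, 6); releases (2, 1), pool now (8, 7)
  T6: need (8, 6) fits (8, 7); releases (1, 0), pool now (9, 7)


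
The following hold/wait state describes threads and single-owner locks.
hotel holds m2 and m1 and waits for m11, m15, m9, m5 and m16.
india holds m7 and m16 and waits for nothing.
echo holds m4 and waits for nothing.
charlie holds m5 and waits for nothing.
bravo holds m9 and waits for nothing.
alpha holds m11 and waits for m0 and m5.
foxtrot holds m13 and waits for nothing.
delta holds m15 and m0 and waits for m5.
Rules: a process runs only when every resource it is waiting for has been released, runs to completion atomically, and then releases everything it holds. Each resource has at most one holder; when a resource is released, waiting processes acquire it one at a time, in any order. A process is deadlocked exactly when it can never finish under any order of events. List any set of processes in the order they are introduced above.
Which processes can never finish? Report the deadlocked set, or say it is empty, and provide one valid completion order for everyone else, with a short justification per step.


The deadlocked set is empty.
Key observation: the wait relation is loop-free; peeling off processes with no waits unwinds the whole state.
One completion order for the rest: charlie, foxtrot, india, echo, bravo, delta, alpha, hotel.
Step-by-step check:
  run charlie (it waits on nothing); releases m5
  run foxtrot (it waits on nothing); releases m13
  run india (it waits on nothing); releases m7 and m16
  run echo (it waits on nothing); releases m4
  run bravo (it waits on nothing); releases m9
  delta: everything it awaited (m5) is free; runs, freeing m15 and m0
  alpha: everything it awaited (m0 and m5) is free; runs, freeing m11
  hotel: everything it awaited (m11, m15, m9, m5 and m16) is free; runs, freeing m2 and m1


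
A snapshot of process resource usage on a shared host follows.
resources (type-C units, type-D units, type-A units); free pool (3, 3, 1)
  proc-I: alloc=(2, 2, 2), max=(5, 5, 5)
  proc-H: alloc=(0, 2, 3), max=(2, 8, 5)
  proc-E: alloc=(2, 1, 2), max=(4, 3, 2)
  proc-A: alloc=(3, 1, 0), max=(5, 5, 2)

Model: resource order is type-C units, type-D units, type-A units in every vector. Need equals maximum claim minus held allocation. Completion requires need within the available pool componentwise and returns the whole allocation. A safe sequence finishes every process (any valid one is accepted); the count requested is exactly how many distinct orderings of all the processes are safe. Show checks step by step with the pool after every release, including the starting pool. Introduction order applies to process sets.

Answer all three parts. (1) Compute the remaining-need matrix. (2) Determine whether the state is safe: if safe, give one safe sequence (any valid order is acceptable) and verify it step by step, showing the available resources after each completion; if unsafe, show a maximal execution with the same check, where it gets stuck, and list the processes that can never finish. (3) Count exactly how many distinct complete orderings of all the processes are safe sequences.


(1) Need matrix, components ordered type-C units, type-D units, type-A units:
  proc-I: (3, 3, 3)
  proc-H: (2, 6, 2)
  proc-E: (2, 2, 0)
  proc-A: (2, 4, 2)
(2) SAFE, for example via the order proc-E, proc-I, proc-A, proc-H.
Key observation: proc-I marks the first exact bind of the order: its need (3, 3, 3) fits the free (5, 4, 3) with zero slack on a requested resource.
Check, step by step:
  pool = (3, 3, 1)
  proc-E: need (2, 2, 0) fits (3, 3, 1); releases (2, 1, 2), pool now (5, 4, 3)
  proc-I: need (3, 3, 3) fits (5, 4, 3); releases (2, 2, 2), pool now (7, 6, 5)
  proc-A: need (2, 4, 2) fits (7, 6, 5); releases (3, 1, 0), pool now (10, 7, 5)
  proc-H: need (2, 6, 2) fits (10, 7, 5); releases (0, 2, 3), pool now (10, 9, 8)
(3) Exactly 3 of the possible complete orderings are safe sequences.


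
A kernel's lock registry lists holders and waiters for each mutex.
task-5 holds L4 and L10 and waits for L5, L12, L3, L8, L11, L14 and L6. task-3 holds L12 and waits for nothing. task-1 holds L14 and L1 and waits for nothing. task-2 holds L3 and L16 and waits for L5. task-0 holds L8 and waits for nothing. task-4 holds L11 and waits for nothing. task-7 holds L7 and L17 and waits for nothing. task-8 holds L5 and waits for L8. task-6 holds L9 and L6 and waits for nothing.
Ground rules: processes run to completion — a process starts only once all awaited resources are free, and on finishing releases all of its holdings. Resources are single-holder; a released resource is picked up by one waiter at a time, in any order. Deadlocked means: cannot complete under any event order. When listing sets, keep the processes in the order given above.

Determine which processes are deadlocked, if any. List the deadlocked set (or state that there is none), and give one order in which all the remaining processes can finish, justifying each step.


No process is deadlocked.
Key observation: every chain of waits terminates; starting from the processes that wait on nothing, all the rest unlock in turn.
One completion order for the rest: task-0, task-6, task-4, task-3, task-7, task-1, task-8, task-2, task-5.
Check, step by step:
  run task-0 (it waits on nothing); releases L8
  run task-6 (it waits on nothing); releases L9 and L6
  run task-4 (it waits on nothing); releases L11
  run task-3 (it waits on nothing); releases L12
  run task-7 (it waits on nothing); releases L7 and L17
  run task-1 (it waits on nothing); releases L14 and L1
  task-8 waits on L8 — all released -> runs and releases L5
  task-2 waits on L5 — all released -> runs and releases L3 and L16
  task-5 waits on L5, L12, L3, L8, L11, L14 and L6 — all released -> runs and releases L4 and L10
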